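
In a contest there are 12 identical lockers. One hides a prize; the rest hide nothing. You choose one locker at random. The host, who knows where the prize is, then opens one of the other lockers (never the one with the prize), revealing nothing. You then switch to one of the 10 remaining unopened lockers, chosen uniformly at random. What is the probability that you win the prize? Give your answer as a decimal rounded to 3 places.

Your original locker holds the prize with probability 1/12, so the other 11 collectively hold it with probability 11/12.
The host can always find an empty locker to open, so this doesn't change that 11/12; it is now spread over the 10 remaining unopened lockers.
P(win by switching) = (11/12) · (1/10) = 11/120 ≈ 0.092.

0.092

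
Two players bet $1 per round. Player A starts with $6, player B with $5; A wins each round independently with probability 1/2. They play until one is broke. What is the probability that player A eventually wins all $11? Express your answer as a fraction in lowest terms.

6/11

With a fair step, P(i) = ½P(i−1) + ½P(i+1) with P(0)=0, P(11)=1 has the linear solution P(i) = i/11.
P(6) = 6/11.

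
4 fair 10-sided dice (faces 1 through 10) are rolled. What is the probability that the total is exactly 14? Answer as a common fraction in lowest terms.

There are 10^4 = 10000 equally likely outcomes.
The number of ordered 4-tuples from {1,…,10} summing to 14 is 282.
P(sum = 14) = 282/10000 = 141/5000.

141/5000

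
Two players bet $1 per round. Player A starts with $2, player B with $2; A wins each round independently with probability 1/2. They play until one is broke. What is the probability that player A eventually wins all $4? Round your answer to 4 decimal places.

0.5000

With a fair step, P(i) = ½P(i−1) + ½P(i+1) with P(0)=0, P(4)=1 has the linear solution P(i) = i/4.
P(2) = 2/4 = 1/2 ≈ 0.5000.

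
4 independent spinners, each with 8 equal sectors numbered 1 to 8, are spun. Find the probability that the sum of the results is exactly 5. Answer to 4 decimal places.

There are 8^4 = 4096 equally likely outcomes.
The number of ordered 4-tuples from {1,…,8} summing to 5 is 4.
P(sum = 5) = 4/4096 = 1/1024 ≈ 0.0010.

0.0010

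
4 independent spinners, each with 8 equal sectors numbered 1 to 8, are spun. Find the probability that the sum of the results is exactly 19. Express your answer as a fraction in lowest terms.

21/256

There are 8^4 = 4096 equally likely outcomes.
The number of ordered 4-tuples from {1,…,8} summing to 19 is 336.
P(sum = 19) = 336/4096 = 21/256.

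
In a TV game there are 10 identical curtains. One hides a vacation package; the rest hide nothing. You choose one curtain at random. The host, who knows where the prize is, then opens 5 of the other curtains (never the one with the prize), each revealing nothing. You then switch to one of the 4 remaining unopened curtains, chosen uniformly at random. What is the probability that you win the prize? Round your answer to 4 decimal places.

0.2250

Your original curtain holds the prize with probability 1/10, so the other 9 collectively hold it with probability 9/10.
The host can always find 5 empty curtains to open, so the reveals don't change that 9/10; it is now spread over the 4 remaining unopened curtains.
P(win by switching) = (9/10) · (1/4) = 9/40 ≈ 0.2250.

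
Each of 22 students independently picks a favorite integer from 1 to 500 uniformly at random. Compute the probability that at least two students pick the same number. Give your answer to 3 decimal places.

It's easier to compute the probability that all 22 are distinct.
P(all distinct) = 500/500 · 499/500 · ··· · 479/500 ≈ 0.626.
So the probability of at least one match is 1 − 0.626 = 0.374.

0.374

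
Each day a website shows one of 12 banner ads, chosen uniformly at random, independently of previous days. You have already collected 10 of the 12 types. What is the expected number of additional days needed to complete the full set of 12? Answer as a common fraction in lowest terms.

Starting from 10 distinct types, each trial gives a new one with probability (12−i)/12 when i types are held, so the wait for the next new type is 12/(12−i).
E = 12/2 + 12/1 = 18.

18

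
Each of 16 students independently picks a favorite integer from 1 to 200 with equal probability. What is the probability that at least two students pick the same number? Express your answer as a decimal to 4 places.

It's easier to compute the probability that all 16 are distinct.
P(all distinct) = 200/200 · 199/200 · ··· · 185/200 ≈ 0.5400.
So the probability of at least one match is 1 − 0.5400 = 0.4600.

0.4600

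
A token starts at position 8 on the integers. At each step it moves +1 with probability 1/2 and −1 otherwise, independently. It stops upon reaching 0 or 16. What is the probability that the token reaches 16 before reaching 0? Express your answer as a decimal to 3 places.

With a fair step, P(i) = ½P(i−1) + ½P(i+1) with P(0)=0, P(16)=1 has the linear solution P(i) = i/16.
P(8) = 8/16 = 1/2 ≈ 0.500.

0.500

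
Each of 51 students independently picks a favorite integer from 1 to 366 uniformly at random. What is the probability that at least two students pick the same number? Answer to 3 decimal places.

0.974

It's easier to compute the probability that all 51 are distinct.
P(all distinct) = 366/366 · 365/366 · ··· · 316/366 ≈ 0.026.
So the probability of at least one match is 1 − 0.026 = 0.974.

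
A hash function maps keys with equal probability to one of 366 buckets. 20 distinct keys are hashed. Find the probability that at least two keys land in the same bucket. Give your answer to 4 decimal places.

It's easier to compute the probability that all 20 are distinct.
P(all distinct) = 366/366 · 365/366 · ··· · 347/366 ≈ 0.5894.
So the probability of at least one match is 1 − 0.5894 = 0.4106.

0.4106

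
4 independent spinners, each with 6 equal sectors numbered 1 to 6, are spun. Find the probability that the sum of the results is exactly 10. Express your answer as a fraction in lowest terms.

There are 6^4 = 1296 equally likely outcomes.
The number of ordered 4-tuples from {1,…,6} summing to 10 is 80.
P(sum = 10) = 80/1296 = 5/81.

5/81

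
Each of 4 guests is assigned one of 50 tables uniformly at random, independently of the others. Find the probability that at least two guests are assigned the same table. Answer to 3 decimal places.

0.116

It's easier to compute the probability that all 4 are distinct.
P(all distinct) = 50/50 · 49/50 · ··· · 47/50 ≈ 0.884.
So the probability of at least one match is 1 − 0.884 = 0.116.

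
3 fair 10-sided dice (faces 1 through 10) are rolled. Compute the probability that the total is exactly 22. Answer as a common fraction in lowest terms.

9/200

There are 10^3 = 1000 equally likely outcomes.
The number of ordered 3-tuples from {1,…,10} summing to 22 is 45.
P(sum = 22) = 45/1000 = 9/200.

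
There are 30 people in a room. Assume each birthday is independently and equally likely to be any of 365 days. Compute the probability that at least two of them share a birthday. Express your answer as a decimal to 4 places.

It's easier to compute the probability that all 30 are distinct.
P(all distinct) = 365/365 · 364/365 · ··· · 336/365 ≈ 0.2937.
So the probability of at least one match is 1 − 0.2937 = 0.7063.

0.7063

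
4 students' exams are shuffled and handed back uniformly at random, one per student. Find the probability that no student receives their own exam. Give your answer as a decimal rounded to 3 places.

0.375

This is the derangement probability: permutations of 4 with no fixed point.
D(4) = 4! · (1 − 1/1! + 1/2! − ··· + (−1)^4/4!) = 9.
P = 9/24 = 3/8 ≈ 0.375.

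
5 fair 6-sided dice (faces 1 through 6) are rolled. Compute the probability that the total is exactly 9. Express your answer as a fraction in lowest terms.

35/3888

There are 6^5 = 7776 equally likely outcomes.
The number of ordered 5-tuples from {1,…,6} summing to 9 is 70.
P(sum = 9) = 70/7776 = 35/3888.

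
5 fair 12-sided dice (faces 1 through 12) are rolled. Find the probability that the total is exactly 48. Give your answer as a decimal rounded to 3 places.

0.007

There are 12^5 = 248832 equally likely outcomes.
The number of ordered 5-tuples from {1,…,12} summing to 48 is 1815.
P(sum = 48) = 1815/248832 = 605/82944 ≈ 0.007.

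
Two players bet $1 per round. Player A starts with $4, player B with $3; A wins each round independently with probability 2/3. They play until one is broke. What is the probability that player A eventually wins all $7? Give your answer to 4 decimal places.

0.9449

Let r = q/p = (1/3)/(2/3) = 1/2. The recurrence P(i) = p·P(i+1) + q·P(i−1) with P(0)=0, P(7)=1 gives P(i) = (1 − r^i)/(1 − r^7).
P(4) = (1 − (1/2)^4) / (1 − (1/2)^7) = 120/127 ≈ 0.9449.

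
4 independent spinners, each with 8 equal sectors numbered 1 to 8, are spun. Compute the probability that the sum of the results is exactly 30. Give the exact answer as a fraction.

5/2048

There are 8^4 = 4096 equally likely outcomes.
The number of ordered 4-tuples from {1,…,8} summing to 30 is 10.
P(sum = 30) = 10/4096 = 5/2048.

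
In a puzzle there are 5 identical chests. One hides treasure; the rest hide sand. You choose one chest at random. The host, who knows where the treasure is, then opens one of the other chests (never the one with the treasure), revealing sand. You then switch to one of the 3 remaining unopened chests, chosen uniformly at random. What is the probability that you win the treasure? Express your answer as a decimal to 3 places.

0.267

Your original chest holds the treasure with probability 1/5, so the other 4 collectively hold it with probability 4/5.
The host can always find an empty chest to open, so this doesn't change that 4/5; it is now spread over the 3 remaining unopened chests.
P(win by switching) = (4/5) · (1/3) = 4/15 ≈ 0.267.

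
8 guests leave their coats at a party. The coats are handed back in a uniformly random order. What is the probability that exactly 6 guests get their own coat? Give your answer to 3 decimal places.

0.001

Choose which 6 of the 8 are fixed: C(8,6) = 28 ways.
The remaining 2 must have no fixed point: D(2) = 1.
P = 28·1/40320 = 1/1440 ≈ 0.001.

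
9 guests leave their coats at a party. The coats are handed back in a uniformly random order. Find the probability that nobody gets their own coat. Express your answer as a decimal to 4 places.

0.3679

This is the derangement probability: permutations of 9 with no fixed point.
D(9) = 9! · (1 − 1/1! + 1/2! − ··· + (−1)^9/9!) = 133496.
P = 133496/362880 = 16687/45360 ≈ 0.3679.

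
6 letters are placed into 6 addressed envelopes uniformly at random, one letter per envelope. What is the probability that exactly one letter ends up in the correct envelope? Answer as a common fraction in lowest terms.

Choose which one is fixed: C(6,1) = 6 ways.
The remaining 5 must have no fixed point: D(5) = 44.
P = 6·44/720 = 11/30.

11/30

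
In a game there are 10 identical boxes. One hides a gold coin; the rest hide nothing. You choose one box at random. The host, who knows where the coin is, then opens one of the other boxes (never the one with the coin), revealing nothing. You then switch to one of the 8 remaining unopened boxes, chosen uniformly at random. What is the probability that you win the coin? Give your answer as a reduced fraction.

9/80

Your original box holds the coin with probability 1/10, so the other 9 collectively hold it with probability 9/10.
The host can always find an empty box to open, so this doesn't change that 9/10; it is now spread over the 8 remaining unopened boxes.
P(win by switching) = (9/10) · (1/8) = 9/80.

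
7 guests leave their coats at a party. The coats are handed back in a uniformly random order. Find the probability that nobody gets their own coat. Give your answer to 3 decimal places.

0.368

This is the derangement probability: permutations of 7 with no fixed point.
D(7) = 7! · (1 − 1/1! + 1/2! − ··· + (−1)^7/7!) = 1854.
P = 1854/5040 = 103/280 ≈ 0.368.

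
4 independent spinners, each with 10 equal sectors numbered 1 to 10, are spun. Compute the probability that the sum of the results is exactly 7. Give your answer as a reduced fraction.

1/500

There are 10^4 = 10000 equally likely outcomes.
The number of ordered 4-tuples from {1,…,10} summing to 7 is 20.
P(sum = 7) = 20/10000 = 1/500.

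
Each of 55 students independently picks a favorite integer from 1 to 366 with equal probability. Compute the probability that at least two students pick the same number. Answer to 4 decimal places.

0.9861

It's easier to compute the probability that all 55 are distinct.
P(all distinct) = 366/366 · 365/366 · ··· · 312/366 ≈ 0.0139.
So the probability of at least one match is 1 − 0.0139 = 0.9861.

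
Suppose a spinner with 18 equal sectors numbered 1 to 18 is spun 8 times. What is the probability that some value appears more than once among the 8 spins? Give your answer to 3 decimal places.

0.840

P(all 8 different) = 18/18 · 17/18 · ··· · 11/18 ≈ 0.160.
P(at least two equal) = 1 − 0.160 = 0.840.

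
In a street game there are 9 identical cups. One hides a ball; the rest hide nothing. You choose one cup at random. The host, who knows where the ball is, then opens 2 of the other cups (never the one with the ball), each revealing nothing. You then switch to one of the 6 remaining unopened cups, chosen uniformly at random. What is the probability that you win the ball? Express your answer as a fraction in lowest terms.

4/27

Your original cup holds the ball with probability 1/9, so the other 8 collectively hold it with probability 8/9.
The host can always find 2 empty cups to open, so the reveals don't change that 8/9; it is now spread over the 6 remaining unopened cups.
P(win by switching) = (8/9) · (1/6) = 4/27.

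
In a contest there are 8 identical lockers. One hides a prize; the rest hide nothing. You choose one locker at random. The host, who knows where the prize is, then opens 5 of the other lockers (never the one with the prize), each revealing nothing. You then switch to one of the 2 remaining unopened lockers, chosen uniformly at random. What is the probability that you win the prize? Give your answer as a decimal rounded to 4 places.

0.4375

Your original locker holds the prize with probability 1/8, so the other 7 collectively hold it with probability 7/8.
The host can always find 5 empty lockers to open, so the reveals don't change that 7/8; it is now spread over the 2 remaining unopened lockers.
P(win by switching) = (7/8) · (1/2) = 7/16 ≈ 0.4375.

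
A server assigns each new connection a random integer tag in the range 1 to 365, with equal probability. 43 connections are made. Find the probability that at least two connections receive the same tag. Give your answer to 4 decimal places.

0.9239

It's easier to compute the probability that all 43 are distinct.
P(all distinct) = 365/365 · 364/365 · ··· · 323/365 ≈ 0.0761.
So the probability of at least one match is 1 − 0.0761 = 0.9239.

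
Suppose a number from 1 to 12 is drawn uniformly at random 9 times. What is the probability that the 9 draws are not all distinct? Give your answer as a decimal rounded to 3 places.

P(all 9 different) = 12/12 · 11/12 · ··· · 4/12 ≈ 0.015.
P(at least two equal) = 1 − 0.015 = 0.985.

0.985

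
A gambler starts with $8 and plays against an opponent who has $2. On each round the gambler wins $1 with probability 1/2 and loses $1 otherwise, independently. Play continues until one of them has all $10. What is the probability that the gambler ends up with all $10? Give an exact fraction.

With a fair step, P(i) = ½P(i−1) + ½P(i+1) with P(0)=0, P(10)=1 has the linear solution P(i) = i/10.
P(8) = 8/10 = 4/5.

4/5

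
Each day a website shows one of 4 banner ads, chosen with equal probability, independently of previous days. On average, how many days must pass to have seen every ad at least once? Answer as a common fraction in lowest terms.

After i distinct types are collected, each trial gives a new one with probability (4−i)/4, so the expected wait for the next new type is 4/(4−i).
E = 4/4 + 4/3 + 4/2 + 4/1 = 25/3.

25/3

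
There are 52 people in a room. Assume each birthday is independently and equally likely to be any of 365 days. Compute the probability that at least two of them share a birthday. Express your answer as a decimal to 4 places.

0.9780

It's easier to compute the probability that all 52 are distinct.
P(all distinct) = 365/365 · 364/365 · ··· · 314/365 ≈ 0.0220.
So the probability of at least one match is 1 − 0.0220 = 0.9780.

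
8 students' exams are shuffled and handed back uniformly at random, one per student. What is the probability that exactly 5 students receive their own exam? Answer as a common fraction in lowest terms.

Choose which 5 of the 8 are fixed: C(8,5) = 56 ways.
The remaining 3 must have no fixed point: D(3) = 2.
P = 56·2/40320 = 1/360.

1/360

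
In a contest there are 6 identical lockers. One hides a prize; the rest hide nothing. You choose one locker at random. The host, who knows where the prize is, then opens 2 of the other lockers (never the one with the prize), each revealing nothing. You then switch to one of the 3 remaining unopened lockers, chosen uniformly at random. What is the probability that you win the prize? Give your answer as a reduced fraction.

Your original locker holds the prize with probability 1/6, so the other 5 collectively hold it with probability 5/6.
The host can always find 2 empty lockers to open, so the reveals don't change that 5/6; it is now spread over the 3 remaining unopened lockers.
P(win by switching) = (5/6) · (1/3) = 5/18.

5/18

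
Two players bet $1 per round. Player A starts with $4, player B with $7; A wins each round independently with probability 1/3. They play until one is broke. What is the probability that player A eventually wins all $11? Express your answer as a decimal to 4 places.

Let r = q/p = (2/3)/(1/3) = 2. The recurrence P(i) = p·P(i+1) + q·P(i−1) with P(0)=0, P(11)=1 gives P(i) = (1 − r^i)/(1 − r^11).
P(4) = (1 − (2)^4) / (1 − (2)^11) = 15/2047 ≈ 0.0073.

0.0073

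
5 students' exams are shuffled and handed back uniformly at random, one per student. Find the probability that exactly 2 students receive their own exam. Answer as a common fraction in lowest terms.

1/6

Choose which 2 of the 5 are fixed: C(5,2) = 10 ways.
The remaining 3 must have no fixed point: D(3) = 2.
P = 10·2/120 = 1/6.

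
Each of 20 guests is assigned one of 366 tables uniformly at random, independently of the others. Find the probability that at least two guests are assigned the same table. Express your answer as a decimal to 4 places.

It's easier to compute the probability that all 20 are distinct.
P(all distinct) = 366/366 · 365/366 · ··· · 347/366 ≈ 0.5894.
So the probability of at least one match is 1 − 0.5894 = 0.4106.

0.4106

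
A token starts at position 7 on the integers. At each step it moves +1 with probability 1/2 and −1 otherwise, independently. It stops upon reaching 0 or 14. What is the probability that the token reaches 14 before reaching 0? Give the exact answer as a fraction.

With a fair step, P(i) = ½P(i−1) + ½P(i+1) with P(0)=0, P(14)=1 has the linear solution P(i) = i/14.
P(7) = 7/14 = 1/2.

1/2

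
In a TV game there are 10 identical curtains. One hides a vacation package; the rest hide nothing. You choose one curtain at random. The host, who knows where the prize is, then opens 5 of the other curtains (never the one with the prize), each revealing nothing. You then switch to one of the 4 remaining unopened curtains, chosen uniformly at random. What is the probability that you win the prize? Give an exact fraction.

9/40

Your original curtain holds the prize with probability 1/10, so the other 9 collectively hold it with probability 9/10.
The host can always find 5 empty curtains to open, so the reveals don't change that 9/10; it is now spread over the 4 remaining unopened curtains.
P(win by switching) = (9/10) · (1/4) = 9/40.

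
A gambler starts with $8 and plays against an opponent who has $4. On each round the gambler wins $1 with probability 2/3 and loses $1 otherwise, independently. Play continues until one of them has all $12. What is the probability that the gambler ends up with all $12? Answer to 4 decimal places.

0.9963

Let r = q/p = (1/3)/(2/3) = 1/2. The recurrence P(i) = p·P(i+1) + q·P(i−1) with P(0)=0, P(12)=1 gives P(i) = (1 − r^i)/(1 − r^12).
P(8) = (1 − (1/2)^8) / (1 − (1/2)^12) = 272/273 ≈ 0.9963.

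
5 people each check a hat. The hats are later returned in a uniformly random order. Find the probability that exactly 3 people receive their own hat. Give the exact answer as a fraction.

1/12

Choose which 3 of the 5 are fixed: C(5,3) = 10 ways.
The remaining 2 must have no fixed point: D(2) = 1.
P = 10·1/120 = 1/12.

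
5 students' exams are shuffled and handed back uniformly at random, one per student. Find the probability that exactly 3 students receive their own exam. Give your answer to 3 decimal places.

0.083

Choose which 3 of the 5 are fixed: C(5,3) = 10 ways.
The remaining 2 must have no fixed point: D(2) = 1.
P = 10·1/120 = 1/12 ≈ 0.083.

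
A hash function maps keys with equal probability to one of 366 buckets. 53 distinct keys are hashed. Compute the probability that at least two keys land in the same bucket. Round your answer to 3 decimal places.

0.981

It's easier to compute the probability that all 53 are distinct.
P(all distinct) = 366/366 · 365/366 · ··· · 314/366 ≈ 0.019.
So the probability of at least one match is 1 − 0.019 = 0.981.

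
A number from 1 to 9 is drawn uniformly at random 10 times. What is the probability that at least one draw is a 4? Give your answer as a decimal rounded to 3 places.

0.692

P(no draw is a 4) = (8/9)^10 ≈ 0.308.
P(at least one) = 1 − 0.308 = 0.692.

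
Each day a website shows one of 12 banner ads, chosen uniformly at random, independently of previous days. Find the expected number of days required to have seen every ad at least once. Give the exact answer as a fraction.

86021/2310

After i distinct types are collected, each trial gives a new one with probability (12−i)/12, so the expected wait for the next new type is 12/(12−i).
E = 12/12 + 12/11 + 12/10 + 12/9 + 12/8 + 12/7 + 12/6 + 12/5 + 12/4 + 12/3 + 12/2 + 12/1 = 86021/2310.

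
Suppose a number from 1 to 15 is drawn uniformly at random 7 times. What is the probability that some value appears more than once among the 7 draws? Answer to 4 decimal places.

P(all 7 different) = 15/15 · 14/15 · ··· · 9/15 ≈ 0.1898.
P(at least two equal) = 1 − 0.1898 = 0.8102.

0.8102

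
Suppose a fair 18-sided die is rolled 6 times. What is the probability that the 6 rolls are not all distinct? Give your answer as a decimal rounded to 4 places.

0.6070

P(all 6 different) = 18/18 · 17/18 · ··· · 13/18 ≈ 0.3930.
P(at least two equal) = 1 − 0.3930 = 0.6070.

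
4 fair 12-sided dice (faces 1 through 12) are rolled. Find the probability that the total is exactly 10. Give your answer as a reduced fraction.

There are 12^4 = 20736 equally likely outcomes.
The number of ordered 4-tuples from {1,…,12} summing to 10 is 84.
P(sum = 10) = 84/20736 = 7/1728.

7/1728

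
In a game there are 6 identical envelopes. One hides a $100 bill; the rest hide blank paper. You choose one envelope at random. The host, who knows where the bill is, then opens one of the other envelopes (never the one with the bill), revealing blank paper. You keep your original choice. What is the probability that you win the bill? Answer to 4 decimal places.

The host can always open an empty envelope regardless of your choice, so this gives no information about your original envelope.
P(win by staying) = 1/6 ≈ 0.1667.

0.1667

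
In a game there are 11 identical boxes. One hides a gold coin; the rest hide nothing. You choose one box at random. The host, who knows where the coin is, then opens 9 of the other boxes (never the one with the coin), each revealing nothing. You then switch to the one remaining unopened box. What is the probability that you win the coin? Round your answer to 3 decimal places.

Your original box holds the coin with probability 1/11, so the other 10 collectively hold it with probability 10/11.
The host can always find 9 empty boxes to open, so the reveals don't change that 10/11; it is now spread over the 1 remaining unopened box.
P(win by switching) = (10/11) · (1/1) = 10/11 ≈ 0.909.

0.909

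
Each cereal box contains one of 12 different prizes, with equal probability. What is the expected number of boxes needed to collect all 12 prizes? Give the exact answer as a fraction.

After i distinct types are collected, each trial gives a new one with probability (12−i)/12, so the expected wait for the next new type is 12/(12−i).
E = 12/12 + 12/11 + 12/10 + 12/9 + 12/8 + 12/7 + 12/6 + 12/5 + 12/4 + 12/3 + 12/2 + 12/1 = 86021/2310.

86021/2310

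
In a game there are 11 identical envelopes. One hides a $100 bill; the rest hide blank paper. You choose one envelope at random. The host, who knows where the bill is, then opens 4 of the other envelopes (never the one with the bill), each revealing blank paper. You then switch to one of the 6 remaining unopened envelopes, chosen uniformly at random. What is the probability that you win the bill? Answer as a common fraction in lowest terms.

Your original envelope holds the bill with probability 1/11, so the other 10 collectively hold it with probability 10/11.
The host can always find 4 empty envelopes to open, so the reveals don't change that 10/11; it is now spread over the 6 remaining unopened envelopes.
P(win by switching) = (10/11) · (1/6) = 5/33.

5/33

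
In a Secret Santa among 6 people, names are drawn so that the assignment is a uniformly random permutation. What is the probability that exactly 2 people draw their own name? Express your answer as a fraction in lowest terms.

Choose which 2 of the 6 are fixed: C(6,2) = 15 ways.
The remaining 4 must have no fixed point: D(4) = 9.
P = 15·9/720 = 3/16.

3/16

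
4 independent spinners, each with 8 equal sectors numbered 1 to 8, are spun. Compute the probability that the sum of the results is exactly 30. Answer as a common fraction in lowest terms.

There are 8^4 = 4096 equally likely outcomes.
The number of ordered 4-tuples from {1,…,8} summing to 30 is 10.
P(sum = 30) = 10/4096 = 5/2048.

5/2048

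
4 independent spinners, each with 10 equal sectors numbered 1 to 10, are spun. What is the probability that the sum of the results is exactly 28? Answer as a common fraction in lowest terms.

83/2000

There are 10^4 = 10000 equally likely outcomes.
The number of ordered 4-tuples from {1,…,10} summing to 28 is 415.
P(sum = 28) = 415/10000 = 83/2000.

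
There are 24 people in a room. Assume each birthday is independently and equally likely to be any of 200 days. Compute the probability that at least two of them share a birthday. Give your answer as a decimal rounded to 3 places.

0.762

It's easier to compute the probability that all 24 are distinct.
P(all distinct) = 200/200 · 199/200 · ··· · 177/200 ≈ 0.238.
So the probability of at least one match is 1 − 0.238 = 0.762.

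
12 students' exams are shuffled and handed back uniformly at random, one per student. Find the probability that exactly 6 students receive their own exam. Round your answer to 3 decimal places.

Choose which 6 of the 12 are fixed: C(12,6) = 924 ways.
The remaining 6 must have no fixed point: D(6) = 265.
P = 924·265/479001600 = 53/103680 ≈ 0.001.

0.001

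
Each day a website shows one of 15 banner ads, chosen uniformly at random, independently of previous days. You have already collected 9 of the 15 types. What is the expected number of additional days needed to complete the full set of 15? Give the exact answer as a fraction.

Starting from 9 distinct types, each trial gives a new one with probability (15−i)/15 when i types are held, so the wait for the next new type is 15/(15−i).
E = 15/6 + 15/5 + 15/4 + 15/3 + 15/2 + 15/1 = 147/4.

147/4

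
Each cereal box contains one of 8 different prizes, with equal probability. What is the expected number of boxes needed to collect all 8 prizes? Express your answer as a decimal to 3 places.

21.743

After i distinct types are collected, each trial gives a new one with probability (8−i)/8, so the expected wait for the next new type is 8/(8−i).
E = 8/8 + 8/7 + 8/6 + 8/5 + 8/4 + 8/3 + 8/2 + 8/1 = 761/35 ≈ 21.743.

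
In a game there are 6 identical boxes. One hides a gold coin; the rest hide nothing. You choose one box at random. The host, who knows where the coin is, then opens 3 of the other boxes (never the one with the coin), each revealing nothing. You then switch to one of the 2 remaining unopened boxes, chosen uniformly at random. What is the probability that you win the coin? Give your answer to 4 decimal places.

0.4167

Your original box holds the coin with probability 1/6, so the other 5 collectively hold it with probability 5/6.
The host can always find 3 empty boxes to open, so the reveals don't change that 5/6; it is now spread over the 2 remaining unopened boxes.
P(win by switching) = (5/6) · (1/2) = 5/12 ≈ 0.4167.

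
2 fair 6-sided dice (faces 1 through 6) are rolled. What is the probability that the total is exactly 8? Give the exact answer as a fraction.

There are 6^2 = 36 equally likely outcomes.
The number of ordered 2-tuples from {1,…,6} summing to 8 is 5.
P(sum = 8) = 5/36.

5/36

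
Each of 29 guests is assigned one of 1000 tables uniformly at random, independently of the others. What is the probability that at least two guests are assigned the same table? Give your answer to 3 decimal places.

It's easier to compute the probability that all 29 are distinct.
P(all distinct) = 1000/1000 · 999/1000 · ··· · 972/1000 ≈ 0.664.
So the probability of at least one match is 1 − 0.664 = 0.336.

0.336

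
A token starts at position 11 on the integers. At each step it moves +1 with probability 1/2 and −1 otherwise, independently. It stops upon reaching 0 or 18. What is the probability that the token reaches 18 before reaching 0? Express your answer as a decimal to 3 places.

0.611

With a fair step, P(i) = ½P(i−1) + ½P(i+1) with P(0)=0, P(18)=1 has the linear solution P(i) = i/18.
P(11) = 11/18 ≈ 0.611.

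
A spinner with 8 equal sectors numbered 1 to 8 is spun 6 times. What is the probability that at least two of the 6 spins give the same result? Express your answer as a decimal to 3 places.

0.923

P(all 6 different) = 8/8 · 7/8 · ··· · 3/8 ≈ 0.077.
P(at least two equal) = 1 − 0.077 = 0.923.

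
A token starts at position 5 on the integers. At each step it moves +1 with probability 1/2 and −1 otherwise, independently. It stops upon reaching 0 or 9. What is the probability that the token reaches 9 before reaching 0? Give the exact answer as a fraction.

With a fair step, P(i) = ½P(i−1) + ½P(i+1) with P(0)=0, P(9)=1 has the linear solution P(i) = i/9.
P(5) = 5/9.

5/9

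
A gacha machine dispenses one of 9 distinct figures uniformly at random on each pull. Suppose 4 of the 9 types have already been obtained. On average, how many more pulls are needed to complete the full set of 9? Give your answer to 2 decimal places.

Starting from 4 distinct types, each trial gives a new one with probability (9−i)/9 when i types are held, so the wait for the next new type is 9/(9−i).
E = 9/5 + 9/4 + 9/3 + 9/2 + 9/1 = 411/20 ≈ 20.55.

20.55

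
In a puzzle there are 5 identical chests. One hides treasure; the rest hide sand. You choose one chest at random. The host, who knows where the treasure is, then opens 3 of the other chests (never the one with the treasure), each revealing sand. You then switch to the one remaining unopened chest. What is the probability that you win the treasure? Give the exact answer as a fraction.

4/5

Your original chest holds the treasure with probability 1/5, so the other 4 collectively hold it with probability 4/5.
The host can always find 3 empty chests to open, so the reveals don't change that 4/5; it is now spread over the 1 remaining unopened chest.
P(win by switching) = (4/5) · (1/1) = 4/5.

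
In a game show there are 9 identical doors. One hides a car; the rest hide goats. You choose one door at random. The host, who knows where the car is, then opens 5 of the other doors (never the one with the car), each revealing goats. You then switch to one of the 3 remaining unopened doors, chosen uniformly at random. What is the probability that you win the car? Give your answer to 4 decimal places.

Your original door holds the car with probability 1/9, so the other 8 collectively hold it with probability 8/9.
The host can always find 5 empty doors to open, so the reveals don't change that 8/9; it is now spread over the 3 remaining unopened doors.
P(win by switching) = (8/9) · (1/3) = 8/27 ≈ 0.2963.

0.2963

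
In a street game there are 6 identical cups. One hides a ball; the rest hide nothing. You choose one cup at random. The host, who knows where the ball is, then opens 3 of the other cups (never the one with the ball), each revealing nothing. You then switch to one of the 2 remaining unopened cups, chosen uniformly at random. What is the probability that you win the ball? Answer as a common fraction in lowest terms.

5/12

Your original cup holds the ball with probability 1/6, so the other 5 collectively hold it with probability 5/6.
The host can always find 3 empty cups to open, so the reveals don't change that 5/6; it is now spread over the 2 remaining unopened cups.
P(win by switching) = (5/6) · (1/2) = 5/12.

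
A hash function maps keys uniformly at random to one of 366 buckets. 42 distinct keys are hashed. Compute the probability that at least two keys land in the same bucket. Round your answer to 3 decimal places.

0.913

It's easier to compute the probability that all 42 are distinct.
P(all distinct) = 366/366 · 365/366 · ··· · 325/366 ≈ 0.087.
So the probability of at least one match is 1 − 0.087 = 0.913.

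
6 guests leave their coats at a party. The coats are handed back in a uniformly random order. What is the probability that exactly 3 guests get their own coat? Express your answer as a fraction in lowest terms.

Choose which 3 of the 6 are fixed: C(6,3) = 20 ways.
The remaining 3 must have no fixed point: D(3) = 2.
P = 20·2/720 = 1/18.

1/18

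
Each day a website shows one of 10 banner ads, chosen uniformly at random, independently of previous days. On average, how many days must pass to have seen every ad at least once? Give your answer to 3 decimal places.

29.290

After i distinct types are collected, each trial gives a new one with probability (10−i)/10, so the expected wait for the next new type is 10/(10−i).
E = 10/10 + 10/9 + 10/8 + 10/7 + 10/6 + 10/5 + 10/4 + 10/3 + 10/2 + 10/1 = 7381/252 ≈ 29.290.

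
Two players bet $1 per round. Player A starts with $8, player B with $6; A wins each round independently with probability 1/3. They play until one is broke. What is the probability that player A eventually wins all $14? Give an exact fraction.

85/5461

Let r = q/p = (2/3)/(1/3) = 2. The recurrence P(i) = p·P(i+1) + q·P(i−1) with P(0)=0, P(14)=1 gives P(i) = (1 − r^i)/(1 − r^14).
P(8) = (1 − (2)^8) / (1 − (2)^14) = 85/5461.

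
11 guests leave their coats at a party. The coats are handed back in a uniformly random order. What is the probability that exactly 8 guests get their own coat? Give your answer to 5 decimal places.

0.00001

Choose which 8 of the 11 are fixed: C(11,8) = 165 ways.
The remaining 3 must have no fixed point: D(3) = 2.
P = 165·2/39916800 = 1/120960 ≈ 0.00001.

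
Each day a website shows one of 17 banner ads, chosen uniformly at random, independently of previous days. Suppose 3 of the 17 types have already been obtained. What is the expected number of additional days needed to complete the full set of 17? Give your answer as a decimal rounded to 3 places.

55.277

Starting from 3 distinct types, each trial gives a new one with probability (17−i)/17 when i types are held, so the wait for the next new type is 17/(17−i).
E = 17/14 + 17/13 + 17/12 + 17/11 + 17/10 + 17/9 + 17/8 + 17/7 + 17/6 + 17/5 + 17/4 + 17/3 + 17/2 + 17/1 = 19919461/360360 ≈ 55.277.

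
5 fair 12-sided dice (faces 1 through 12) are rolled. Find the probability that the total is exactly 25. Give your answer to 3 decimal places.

0.033

There are 12^5 = 248832 equally likely outcomes.
The number of ordered 5-tuples from {1,…,12} summing to 25 is 8151.
P(sum = 25) = 8151/248832 = 2717/82944 ≈ 0.033.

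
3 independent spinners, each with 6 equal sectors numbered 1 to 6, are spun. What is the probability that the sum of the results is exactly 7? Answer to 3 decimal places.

0.069

There are 6^3 = 216 equally likely outcomes.
The number of ordered 3-tuples from {1,…,6} summing to 7 is 15.
P(sum = 7) = 15/216 = 5/72 ≈ 0.069.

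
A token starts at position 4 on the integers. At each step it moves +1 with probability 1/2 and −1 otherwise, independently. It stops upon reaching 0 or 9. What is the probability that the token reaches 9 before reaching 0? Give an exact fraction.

4/9

With a fair step, P(i) = ½P(i−1) + ½P(i+1) with P(0)=0, P(9)=1 has the linear solution P(i) = i/9.
P(4) = 4/9.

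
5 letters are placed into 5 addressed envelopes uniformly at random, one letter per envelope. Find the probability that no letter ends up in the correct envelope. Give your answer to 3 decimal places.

0.367

This is the derangement probability: permutations of 5 with no fixed point.
D(5) = 5! · (1 − 1/1! + 1/2! − ··· + (−1)^5/5!) = 44.
P = 44/120 = 11/30 ≈ 0.367.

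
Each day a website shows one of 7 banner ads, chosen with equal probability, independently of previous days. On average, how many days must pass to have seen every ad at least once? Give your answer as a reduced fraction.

363/20

After i distinct types are collected, each trial gives a new one with probability (7−i)/7, so the expected wait for the next new type is 7/(7−i).
E = 7/7 + 7/6 + 7/5 + 7/4 + 7/3 + 7/2 + 7/1 = 363/20.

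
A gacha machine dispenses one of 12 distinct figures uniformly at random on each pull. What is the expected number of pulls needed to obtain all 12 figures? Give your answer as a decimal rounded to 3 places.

After i distinct types are collected, each trial gives a new one with probability (12−i)/12, so the expected wait for the next new type is 12/(12−i).
E = 12/12 + 12/11 + 12/10 + 12/9 + 12/8 + 12/7 + 12/6 + 12/5 + 12/4 + 12/3 + 12/2 + 12/1 = 86021/2310 ≈ 37.239.

37.239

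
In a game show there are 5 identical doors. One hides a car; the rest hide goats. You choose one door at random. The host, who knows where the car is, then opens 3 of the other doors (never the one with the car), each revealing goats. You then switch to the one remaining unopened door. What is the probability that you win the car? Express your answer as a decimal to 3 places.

0.800

Your original door holds the car with probability 1/5, so the other 4 collectively hold it with probability 4/5.
The host can always find 3 empty doors to open, so the reveals don't change that 4/5; it is now spread over the 1 remaining unopened door.
P(win by switching) = (4/5) · (1/1) = 4/5 ≈ 0.800.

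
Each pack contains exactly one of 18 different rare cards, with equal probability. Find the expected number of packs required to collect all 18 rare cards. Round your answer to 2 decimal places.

After i distinct types are collected, each trial gives a new one with probability (18−i)/18, so the expected wait for the next new type is 18/(18−i).
E = 18/18 + 18/17 + 18/16 + 18/15 + 18/14 + 18/13 + 18/12 + 18/11 + 18/10 + 18/9 + 18/8 + 18/7 + 18/6 + 18/5 + 18/4 + 18/3 + 18/2 + 18/1 = 42822903/680680 ≈ 62.91.

62.91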